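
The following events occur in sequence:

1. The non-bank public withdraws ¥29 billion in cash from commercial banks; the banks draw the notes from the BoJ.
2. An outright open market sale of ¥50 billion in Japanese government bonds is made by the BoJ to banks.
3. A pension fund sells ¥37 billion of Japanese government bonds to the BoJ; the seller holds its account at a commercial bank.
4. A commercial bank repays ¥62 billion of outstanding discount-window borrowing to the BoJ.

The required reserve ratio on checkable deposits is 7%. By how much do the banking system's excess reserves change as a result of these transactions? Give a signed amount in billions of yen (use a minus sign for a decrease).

-¥104.56 billion

Currency withdrawal ¥29 billion: reserves −¥29B, deposits −¥29B.
OMO sale (to banks) ¥50 billion: reserves −¥50B, deposits 0.
Asset purchase (from non-banks) ¥37 billion: reserves +¥37B, deposits +¥37B.
Discount-window repayment ¥62 billion: reserves −¥62B, deposits 0.
Totals: Δreserves = −¥104B, Δdeposits = +¥8B.
Δrequired reserves = 7% × +¥8B = +¥0.56B.
Δexcess reserves = Δreserves − Δrequired = −¥104B − (+¥0.56B) = -¥104.56 billion.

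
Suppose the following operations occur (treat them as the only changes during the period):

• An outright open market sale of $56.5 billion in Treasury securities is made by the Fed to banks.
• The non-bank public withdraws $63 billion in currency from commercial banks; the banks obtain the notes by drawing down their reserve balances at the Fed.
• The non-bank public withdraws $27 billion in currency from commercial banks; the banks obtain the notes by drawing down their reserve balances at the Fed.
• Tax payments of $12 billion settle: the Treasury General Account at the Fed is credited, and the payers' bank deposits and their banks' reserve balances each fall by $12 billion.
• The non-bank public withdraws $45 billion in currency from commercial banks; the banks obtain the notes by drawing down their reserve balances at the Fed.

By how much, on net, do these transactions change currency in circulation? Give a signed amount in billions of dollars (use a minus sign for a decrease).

+$135 billion

Fed balance sheet:
  Assets:      Securities −$56.5B
  Liabilities: Bank reserves −$203.5B, Currency in circulation +$135B, Government deposits +$12B
Commercial banking system:
  Assets:      Reserves at CB −$203.5B, Securities +$56.5B
  Liabilities: Checkable deposits −$147B
So the change in currency in circulation is +$135 billion.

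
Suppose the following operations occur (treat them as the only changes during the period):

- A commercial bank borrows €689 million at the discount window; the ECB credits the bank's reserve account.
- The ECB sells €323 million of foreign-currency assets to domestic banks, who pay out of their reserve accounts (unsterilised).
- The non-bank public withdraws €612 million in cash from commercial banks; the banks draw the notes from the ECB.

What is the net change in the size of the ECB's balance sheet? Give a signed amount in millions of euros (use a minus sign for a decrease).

+€366 million

ECB balance sheet:
  Assets:      Loans to banks +€689M, Foreign assets −€323M
  Liabilities: Bank reserves −€246M, Currency in circulation +€612M
Change in total ECB assets = +€366 million.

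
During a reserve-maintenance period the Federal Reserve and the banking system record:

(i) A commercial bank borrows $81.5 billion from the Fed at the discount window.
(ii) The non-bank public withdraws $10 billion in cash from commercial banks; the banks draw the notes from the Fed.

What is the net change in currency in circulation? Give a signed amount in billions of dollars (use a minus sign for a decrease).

+$10 billion

Fed balance sheet:
  Assets:      Loans to banks +$81.5B
  Liabilities: Bank reserves +$71.5B, Currency in circulation +$10B
Commercial banking system:
  Assets:      Reserves at CB +$71.5B
  Liabilities: Checkable deposits −$10B, Borrowings from CB +$81.5B
So the change in currency in circulation is +$10 billion.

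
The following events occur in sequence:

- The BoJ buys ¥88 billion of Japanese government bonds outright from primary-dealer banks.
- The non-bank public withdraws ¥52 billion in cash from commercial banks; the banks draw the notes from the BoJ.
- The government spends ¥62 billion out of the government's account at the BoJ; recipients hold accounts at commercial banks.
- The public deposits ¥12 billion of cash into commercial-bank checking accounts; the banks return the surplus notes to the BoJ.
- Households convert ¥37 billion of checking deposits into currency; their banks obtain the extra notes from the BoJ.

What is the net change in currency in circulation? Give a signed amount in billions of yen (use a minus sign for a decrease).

OMO purchase (from banks) ¥88 billion: no currency enters or leaves circulation → 0.
Currency withdrawal ¥52 billion: notes leave the central bank → +¥52B.
Government spending ¥62 billion: no currency enters or leaves circulation → 0.
Currency deposit ¥12 billion: notes return to the central bank → −¥12B.
Currency withdrawal ¥37 billion: notes leave the central bank → +¥37B.
Net: 0 + 52 + 0 − 12 + 37 = +¥77 billion.

+¥77 billion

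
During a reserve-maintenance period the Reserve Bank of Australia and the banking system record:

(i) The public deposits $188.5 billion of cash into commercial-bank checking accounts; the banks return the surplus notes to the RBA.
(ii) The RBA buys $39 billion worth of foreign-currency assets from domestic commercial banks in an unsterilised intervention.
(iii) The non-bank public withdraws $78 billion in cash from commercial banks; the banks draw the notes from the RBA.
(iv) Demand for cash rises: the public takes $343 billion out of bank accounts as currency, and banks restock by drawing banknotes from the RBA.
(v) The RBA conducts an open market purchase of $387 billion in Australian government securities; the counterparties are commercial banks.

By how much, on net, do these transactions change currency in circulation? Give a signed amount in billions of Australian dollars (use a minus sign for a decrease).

Currency deposit $188.5 billion: notes return to the central bank → −$188.5B.
FX purchase $39 billion: no currency enters or leaves circulation → 0.
Currency withdrawal $78 billion: notes leave the central bank → +$78B.
Currency withdrawal $343 billion: notes leave the central bank → +$343B.
OMO purchase (from banks) $387 billion: no currency enters or leaves circulation → 0.
Net: −188.5 + 0 + 78 + 343 + 0 = +$232.5 billion.

+$232.5 billion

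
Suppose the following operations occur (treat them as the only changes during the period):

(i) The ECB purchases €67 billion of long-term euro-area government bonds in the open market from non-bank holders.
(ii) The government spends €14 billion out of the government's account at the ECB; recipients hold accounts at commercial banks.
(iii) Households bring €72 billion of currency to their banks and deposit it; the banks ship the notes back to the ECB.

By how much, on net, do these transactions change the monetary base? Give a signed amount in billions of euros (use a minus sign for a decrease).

ECB balance sheet:
  Assets:      Securities +€67B
  Liabilities: Bank reserves +€153B, Currency in circulation −€72B, Government deposits −€14B
Commercial banking system:
  Assets:      Reserves at CB +€153B
  Liabilities: Checkable deposits +€153B
Monetary base = currency + reserves: −€72B + (+€153B) = +€81 billion.

+€81 billion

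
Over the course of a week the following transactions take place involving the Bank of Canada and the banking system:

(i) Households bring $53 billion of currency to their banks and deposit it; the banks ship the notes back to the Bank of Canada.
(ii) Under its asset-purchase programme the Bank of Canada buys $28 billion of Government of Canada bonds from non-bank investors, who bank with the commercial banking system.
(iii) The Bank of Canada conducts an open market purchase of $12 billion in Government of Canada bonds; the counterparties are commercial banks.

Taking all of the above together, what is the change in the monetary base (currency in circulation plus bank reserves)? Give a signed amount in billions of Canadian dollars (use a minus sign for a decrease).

+$40 billion

Currency deposit $53 billion: just a shift between currency and reserves — both are base money → 0.
Asset purchase (from non-banks) $28 billion: Bank of Canada balance sheet expands → +$28B.
OMO purchase (from banks) $12 billion: Bank of Canada balance sheet expands → +$12B.
Net: 0 + 28 + 12 = +$40 billion.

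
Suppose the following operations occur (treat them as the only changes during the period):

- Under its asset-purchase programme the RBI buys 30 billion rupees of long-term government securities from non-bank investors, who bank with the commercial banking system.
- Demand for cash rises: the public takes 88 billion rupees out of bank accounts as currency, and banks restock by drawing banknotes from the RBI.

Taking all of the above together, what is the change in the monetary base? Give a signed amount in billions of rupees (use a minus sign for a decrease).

+30 billion

RBI balance sheet:
  Assets:      Securities +30B
  Liabilities: Bank reserves −58B, Currency in circulation +88B
Monetary base = currency + reserves: +88B + (−58B) = +30 billion.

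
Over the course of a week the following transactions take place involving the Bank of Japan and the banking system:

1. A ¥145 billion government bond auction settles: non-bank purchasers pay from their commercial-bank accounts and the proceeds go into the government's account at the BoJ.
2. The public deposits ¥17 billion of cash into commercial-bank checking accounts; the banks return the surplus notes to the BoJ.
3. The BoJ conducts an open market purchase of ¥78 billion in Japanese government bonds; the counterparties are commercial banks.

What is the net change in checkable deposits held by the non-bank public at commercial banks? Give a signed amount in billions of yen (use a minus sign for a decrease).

-¥128 billion

BoJ balance sheet:
  Assets:      Securities +¥78B
  Liabilities: Bank reserves −¥50B, Currency in circulation −¥17B, Government deposits +¥145B
Commercial banking system:
  Assets:      Reserves at CB −¥50B, Securities −¥78B
  Liabilities: Checkable deposits −¥128B
So the change in checkable deposits held by the non-bank public at commercial banks is -¥128 billion.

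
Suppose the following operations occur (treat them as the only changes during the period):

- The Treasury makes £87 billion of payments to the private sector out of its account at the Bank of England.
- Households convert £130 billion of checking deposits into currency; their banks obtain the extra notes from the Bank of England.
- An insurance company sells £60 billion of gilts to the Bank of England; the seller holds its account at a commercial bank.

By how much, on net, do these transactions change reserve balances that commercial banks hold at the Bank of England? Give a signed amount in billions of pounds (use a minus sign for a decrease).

Government spending £87 billion: government payments flow into bank reserve accounts → +£87B.
Currency withdrawal £130 billion: banks swap reserves for currency → −£130B.
Asset purchase (from non-banks) £60 billion: the Bank of England pays by crediting reserve accounts → +£60B.
Net: 87 − 130 + 60 = +£17 billion.

+£17 billion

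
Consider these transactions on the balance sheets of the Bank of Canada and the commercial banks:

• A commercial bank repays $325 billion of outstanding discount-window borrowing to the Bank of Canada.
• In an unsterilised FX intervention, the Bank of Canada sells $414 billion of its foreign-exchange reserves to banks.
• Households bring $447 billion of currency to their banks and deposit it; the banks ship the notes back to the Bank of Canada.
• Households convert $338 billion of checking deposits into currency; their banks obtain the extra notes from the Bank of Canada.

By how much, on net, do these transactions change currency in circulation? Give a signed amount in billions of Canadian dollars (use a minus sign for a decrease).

Bank of Canada balance sheet:
  Assets:      Loans to banks −$325B, Foreign assets −$414B
  Liabilities: Bank reserves −$630B, Currency in circulation −$109B
So the change in currency in circulation is -$109 billion.

-$109 billion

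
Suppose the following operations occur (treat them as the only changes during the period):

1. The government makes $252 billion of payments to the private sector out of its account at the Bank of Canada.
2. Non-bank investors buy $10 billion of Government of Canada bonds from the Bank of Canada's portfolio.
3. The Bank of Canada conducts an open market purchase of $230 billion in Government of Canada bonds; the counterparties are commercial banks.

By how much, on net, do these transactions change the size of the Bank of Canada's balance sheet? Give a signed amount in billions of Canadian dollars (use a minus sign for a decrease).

+$220 billion

Government spending $252 billion: only the composition of liabilities changes → 0.
Asset sale (to non-banks) $10 billion: a Bank of Canada asset is shed → −$10B.
OMO purchase (from banks) $230 billion: a Bank of Canada asset is acquired → +$230B.
Net: 0 − 10 + 230 = +$220 billion.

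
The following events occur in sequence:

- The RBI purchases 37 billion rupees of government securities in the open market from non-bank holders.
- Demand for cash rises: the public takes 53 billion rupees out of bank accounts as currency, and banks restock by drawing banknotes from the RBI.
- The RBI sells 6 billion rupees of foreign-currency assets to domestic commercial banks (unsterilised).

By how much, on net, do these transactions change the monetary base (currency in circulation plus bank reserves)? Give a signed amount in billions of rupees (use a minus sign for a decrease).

+31 billion

RBI balance sheet:
  Assets:      Securities +37B, Foreign assets −6B
  Liabilities: Bank reserves −22B, Currency in circulation +53B
Monetary base = currency + reserves: +53B + (−22B) = +31 billion.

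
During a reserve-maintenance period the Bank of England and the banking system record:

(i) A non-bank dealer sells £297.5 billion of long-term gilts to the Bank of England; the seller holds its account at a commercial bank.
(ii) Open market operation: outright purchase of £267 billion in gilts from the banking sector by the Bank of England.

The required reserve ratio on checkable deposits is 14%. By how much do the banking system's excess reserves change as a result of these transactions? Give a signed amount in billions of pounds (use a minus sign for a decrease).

+£522.85 billion

Asset purchase (from non-banks) £297.5 billion: reserves +£297.5B, deposits +£297.5B.
OMO purchase (from banks) £267 billion: reserves +£267B, deposits 0.
Totals: Δreserves = +£564.5B, Δdeposits = +£297.5B.
Δrequired reserves = 14% × +£297.5B = +£41.65B.
Δexcess reserves = Δreserves − Δrequired = +£564.5B − (+£41.65B) = +£522.85 billion.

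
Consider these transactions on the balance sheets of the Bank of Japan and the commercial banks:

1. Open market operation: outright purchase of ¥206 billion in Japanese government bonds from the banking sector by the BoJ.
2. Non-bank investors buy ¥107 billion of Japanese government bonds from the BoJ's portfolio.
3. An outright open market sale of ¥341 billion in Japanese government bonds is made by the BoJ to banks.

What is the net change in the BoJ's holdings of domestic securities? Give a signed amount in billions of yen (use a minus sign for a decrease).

BoJ balance sheet:
  Assets:      Securities −¥242B
  Liabilities: Bank reserves −¥242B
So the change in the BoJ's holdings of domestic securities is -¥242 billion.

-¥242 billion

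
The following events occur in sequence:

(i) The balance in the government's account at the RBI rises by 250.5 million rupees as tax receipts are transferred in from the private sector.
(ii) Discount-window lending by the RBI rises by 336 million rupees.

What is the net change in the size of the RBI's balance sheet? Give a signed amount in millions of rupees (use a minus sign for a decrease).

+336 million

RBI balance sheet:
  Assets:      Loans to banks +336M
  Liabilities: Bank reserves +85.5M, Government deposits +250.5M
Change in total RBI assets = +336 million.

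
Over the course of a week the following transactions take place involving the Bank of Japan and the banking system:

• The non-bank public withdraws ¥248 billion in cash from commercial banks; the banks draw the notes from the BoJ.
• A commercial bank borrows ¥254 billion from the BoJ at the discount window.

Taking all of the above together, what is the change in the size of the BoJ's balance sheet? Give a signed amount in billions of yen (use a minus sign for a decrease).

+¥254 billion

Currency withdrawal ¥248 billion: only the composition of liabilities changes → 0.
Discount-window loan ¥254 billion: a BoJ asset is acquired → +¥254B.
Net: 0 + 254 = +¥254 billion.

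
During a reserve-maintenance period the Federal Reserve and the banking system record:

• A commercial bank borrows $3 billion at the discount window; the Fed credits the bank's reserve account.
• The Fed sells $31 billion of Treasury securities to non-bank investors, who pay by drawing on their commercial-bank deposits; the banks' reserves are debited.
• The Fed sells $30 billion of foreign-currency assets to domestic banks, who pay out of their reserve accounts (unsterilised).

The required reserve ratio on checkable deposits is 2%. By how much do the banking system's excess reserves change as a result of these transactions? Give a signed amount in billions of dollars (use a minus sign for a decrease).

-$57.38 billion

Discount-window loan $3 billion: reserves +$3B, deposits 0.
Asset sale (to non-banks) $31 billion: reserves −$31B, deposits −$31B.
FX sale $30 billion: reserves −$30B, deposits 0.
Totals: Δreserves = −$58B, Δdeposits = −$31B.
Δrequired reserves = 2% × −$31B = −$0.62B.
Δexcess reserves = Δreserves − Δrequired = −$58B − (−$0.62B) = -$57.38 billion.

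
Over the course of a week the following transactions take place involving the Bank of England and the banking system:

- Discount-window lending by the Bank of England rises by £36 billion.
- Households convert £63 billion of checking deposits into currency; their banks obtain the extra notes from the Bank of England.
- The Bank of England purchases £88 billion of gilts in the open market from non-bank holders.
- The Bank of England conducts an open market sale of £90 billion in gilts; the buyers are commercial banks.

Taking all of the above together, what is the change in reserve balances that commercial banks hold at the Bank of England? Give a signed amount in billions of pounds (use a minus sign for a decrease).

Discount-window loan £36 billion: the loan is credited to the bank's reserve account → +£36B.
Currency withdrawal £63 billion: banks swap reserves for currency → −£63B.
Asset purchase (from non-banks) £88 billion: the Bank of England pays by crediting reserve accounts → +£88B.
OMO sale (to banks) £90 billion: the buying banks pay out of their reserve balances → −£90B.
Net: 36 − 63 + 88 − 90 = -£29 billion.

-£29 billion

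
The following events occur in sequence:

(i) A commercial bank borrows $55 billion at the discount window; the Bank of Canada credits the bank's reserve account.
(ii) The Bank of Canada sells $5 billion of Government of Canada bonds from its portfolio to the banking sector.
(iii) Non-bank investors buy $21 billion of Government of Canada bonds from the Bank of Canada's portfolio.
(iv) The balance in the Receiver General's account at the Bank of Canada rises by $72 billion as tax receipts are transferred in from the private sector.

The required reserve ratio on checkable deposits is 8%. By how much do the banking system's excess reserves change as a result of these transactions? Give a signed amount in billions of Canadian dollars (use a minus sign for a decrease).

Discount-window loan $55 billion: reserves +$55B, deposits 0.
OMO sale (to banks) $5 billion: reserves −$5B, deposits 0.
Asset sale (to non-banks) $21 billion: reserves −$21B, deposits −$21B.
Government account inflow $72 billion: reserves −$72B, deposits −$72B.
Totals: Δreserves = −$43B, Δdeposits = −$93B.
Δrequired reserves = 8% × −$93B = −$7.44B.
Δexcess reserves = Δreserves − Δrequired = −$43B − (−$7.44B) = -$35.56 billion.

-$35.56 billion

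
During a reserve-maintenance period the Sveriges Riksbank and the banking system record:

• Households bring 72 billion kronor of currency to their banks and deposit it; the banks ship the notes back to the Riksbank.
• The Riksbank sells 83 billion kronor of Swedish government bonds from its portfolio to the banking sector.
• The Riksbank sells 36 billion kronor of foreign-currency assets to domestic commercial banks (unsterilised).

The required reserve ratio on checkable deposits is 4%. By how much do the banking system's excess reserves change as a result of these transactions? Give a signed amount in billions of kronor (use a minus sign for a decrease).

Currency deposit 72 billion kronor: reserves +72B, deposits +72B.
OMO sale (to banks) 83 billion kronor: reserves −83B, deposits 0.
FX sale 36 billion kronor: reserves −36B, deposits 0.
Totals: Δreserves = −47B, Δdeposits = +72B.
Δrequired reserves = 4% × +72B = +2.88B.
Δexcess reserves = Δreserves − Δrequired = −47B − (+2.88B) = -49.88 billion.

-49.88 billion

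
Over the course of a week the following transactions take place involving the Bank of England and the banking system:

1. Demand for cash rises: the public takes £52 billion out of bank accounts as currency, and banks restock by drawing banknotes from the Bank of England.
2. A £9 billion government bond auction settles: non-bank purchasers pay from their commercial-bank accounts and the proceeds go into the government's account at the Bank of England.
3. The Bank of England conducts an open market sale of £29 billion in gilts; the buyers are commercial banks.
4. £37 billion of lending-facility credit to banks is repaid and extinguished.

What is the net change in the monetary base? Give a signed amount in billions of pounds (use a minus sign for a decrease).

-£75 billion

Currency withdrawal £52 billion: just a shift between currency and reserves — both are base money → 0.
Government account inflow £9 billion: reserves shift to a non-base liability → −£9B.
OMO sale (to banks) £29 billion: Bank of England balance sheet contracts → −£29B.
Discount-window repayment £37 billion: Bank of England balance sheet contracts → −£37B.
Net: 0 − 9 − 29 − 37 = -£75 billion.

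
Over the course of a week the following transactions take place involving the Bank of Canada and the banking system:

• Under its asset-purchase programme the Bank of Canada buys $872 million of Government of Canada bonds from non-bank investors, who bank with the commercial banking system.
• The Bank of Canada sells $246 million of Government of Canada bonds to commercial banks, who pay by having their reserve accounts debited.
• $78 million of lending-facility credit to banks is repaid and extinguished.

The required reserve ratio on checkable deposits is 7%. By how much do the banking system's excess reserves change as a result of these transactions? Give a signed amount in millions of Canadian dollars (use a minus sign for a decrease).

+$486.96 million

Asset purchase (from non-banks) $872 million: reserves +$872M, deposits +$872M.
OMO sale (to banks) $246 million: reserves −$246M, deposits 0.
Discount-window repayment $78 million: reserves −$78M, deposits 0.
Totals: Δreserves = +$548M, Δdeposits = +$872M.
Δrequired reserves = 7% × +$872M = +$61.04M.
Δexcess reserves = Δreserves − Δrequired = +$548M − (+$61.04M) = +$486.96 million.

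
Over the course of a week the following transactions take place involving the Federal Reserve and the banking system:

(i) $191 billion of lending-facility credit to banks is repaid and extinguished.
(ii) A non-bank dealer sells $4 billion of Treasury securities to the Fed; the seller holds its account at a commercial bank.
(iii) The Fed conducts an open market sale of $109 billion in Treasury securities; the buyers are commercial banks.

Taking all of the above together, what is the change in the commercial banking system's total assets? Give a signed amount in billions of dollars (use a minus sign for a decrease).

-$187 billion

Discount-window repayment $191 billion: bank balance sheets shrink → −$191B.
Asset purchase (from non-banks) $4 billion: bank balance sheets expand → +$4B.
OMO sale (to banks) $109 billion: just an asset swap on bank balance sheets → 0.
Net: −191 + 4 + 0 = -$187 billion.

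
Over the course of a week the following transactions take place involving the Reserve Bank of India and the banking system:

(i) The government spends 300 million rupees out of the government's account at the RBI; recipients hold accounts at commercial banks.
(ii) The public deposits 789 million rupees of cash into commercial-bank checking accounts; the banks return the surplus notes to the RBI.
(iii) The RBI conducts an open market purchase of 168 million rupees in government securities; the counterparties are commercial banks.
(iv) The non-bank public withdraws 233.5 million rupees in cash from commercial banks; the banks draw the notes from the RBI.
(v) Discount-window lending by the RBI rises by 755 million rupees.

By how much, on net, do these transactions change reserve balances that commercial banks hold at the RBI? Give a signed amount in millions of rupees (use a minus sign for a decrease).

RBI balance sheet:
  Assets:      Securities +168M, Loans to banks +755M
  Liabilities: Bank reserves +1778.5M, Currency in circulation −555.5M, Government deposits −300M
So the change in reserve balances that commercial banks hold at the RBI is +1778.5 million.

+1778.5 million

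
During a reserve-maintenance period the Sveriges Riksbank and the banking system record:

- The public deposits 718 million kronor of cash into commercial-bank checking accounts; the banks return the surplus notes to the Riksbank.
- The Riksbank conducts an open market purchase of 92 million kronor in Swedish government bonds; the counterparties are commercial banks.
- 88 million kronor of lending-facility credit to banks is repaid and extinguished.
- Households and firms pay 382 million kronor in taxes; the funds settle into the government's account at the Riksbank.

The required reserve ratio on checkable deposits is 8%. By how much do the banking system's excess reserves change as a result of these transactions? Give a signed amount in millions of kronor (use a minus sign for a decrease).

Currency deposit 718 million kronor: reserves +718M, deposits +718M.
OMO purchase (from banks) 92 million kronor: reserves +92M, deposits 0.
Discount-window repayment 88 million kronor: reserves −88M, deposits 0.
Government account inflow 382 million kronor: reserves −382M, deposits −382M.
Totals: Δreserves = +340M, Δdeposits = +336M.
Δrequired reserves = 8% × +336M = +26.88M.
Δexcess reserves = Δreserves − Δrequired = +340M − (+26.88M) = +313.12 million.

+313.12 million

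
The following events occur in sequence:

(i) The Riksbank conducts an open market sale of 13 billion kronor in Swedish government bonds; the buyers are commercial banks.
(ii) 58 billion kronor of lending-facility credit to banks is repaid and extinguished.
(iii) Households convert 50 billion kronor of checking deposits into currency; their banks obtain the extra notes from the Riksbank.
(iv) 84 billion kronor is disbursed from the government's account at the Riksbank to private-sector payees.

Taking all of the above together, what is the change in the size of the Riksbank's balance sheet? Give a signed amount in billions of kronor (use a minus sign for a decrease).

-71 billion

OMO sale (to banks) 13 billion kronor: a Riksbank asset is shed → −13B.
Discount-window repayment 58 billion kronor: a Riksbank asset is shed → −58B.
Currency withdrawal 50 billion kronor: only the composition of liabilities changes → 0.
Government spending 84 billion kronor: only the composition of liabilities changes → 0.
Net: −13 − 58 + 0 + 0 = -71 billion.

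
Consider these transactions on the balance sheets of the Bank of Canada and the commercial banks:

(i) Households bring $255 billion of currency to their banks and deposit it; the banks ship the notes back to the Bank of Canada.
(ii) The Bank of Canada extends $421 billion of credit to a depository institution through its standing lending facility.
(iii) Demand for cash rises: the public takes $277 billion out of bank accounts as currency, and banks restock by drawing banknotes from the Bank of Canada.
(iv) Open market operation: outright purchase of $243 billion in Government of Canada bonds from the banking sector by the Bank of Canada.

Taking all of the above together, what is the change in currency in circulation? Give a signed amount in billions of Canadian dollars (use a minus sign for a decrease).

+$22 billion

Bank of Canada balance sheet:
  Assets:      Securities +$243B, Loans to banks +$421B
  Liabilities: Bank reserves +$642B, Currency in circulation +$22B
Commercial banking system:
  Assets:      Reserves at CB +$642B, Securities −$243B
  Liabilities: Checkable deposits −$22B, Borrowings from CB +$421B
So the change in currency in circulation is +$22 billion.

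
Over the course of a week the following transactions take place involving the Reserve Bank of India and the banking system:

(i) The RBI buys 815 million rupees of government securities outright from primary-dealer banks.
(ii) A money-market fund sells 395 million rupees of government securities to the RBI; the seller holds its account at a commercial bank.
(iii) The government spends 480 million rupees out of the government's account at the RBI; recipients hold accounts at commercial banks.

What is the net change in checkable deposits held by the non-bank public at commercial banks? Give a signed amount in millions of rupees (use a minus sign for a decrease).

+875 million

RBI balance sheet:
  Assets:      Securities +1210M
  Liabilities: Bank reserves +1690M, Government deposits −480M
Commercial banking system:
  Assets:      Reserves at CB +1690M, Securities −815M
  Liabilities: Checkable deposits +875M
So the change in checkable deposits held by the non-bank public at commercial banks is +875 million.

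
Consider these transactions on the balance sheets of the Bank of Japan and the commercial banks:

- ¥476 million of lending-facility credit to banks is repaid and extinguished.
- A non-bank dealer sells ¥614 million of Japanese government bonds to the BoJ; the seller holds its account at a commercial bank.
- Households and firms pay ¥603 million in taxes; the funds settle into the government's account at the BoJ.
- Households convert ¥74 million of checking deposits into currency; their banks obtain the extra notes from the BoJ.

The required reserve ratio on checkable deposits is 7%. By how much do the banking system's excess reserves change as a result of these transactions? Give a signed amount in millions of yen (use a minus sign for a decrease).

-¥534.59 million

Discount-window repayment ¥476 million: reserves −¥476M, deposits 0.
Asset purchase (from non-banks) ¥614 million: reserves +¥614M, deposits +¥614M.
Government account inflow ¥603 million: reserves −¥603M, deposits −¥603M.
Currency withdrawal ¥74 million: reserves −¥74M, deposits −¥74M.
Totals: Δreserves = −¥539M, Δdeposits = −¥63M.
Δrequired reserves = 7% × −¥63M = −¥4.41M.
Δexcess reserves = Δreserves − Δrequired = −¥539M − (−¥4.41M) = -¥534.59 million.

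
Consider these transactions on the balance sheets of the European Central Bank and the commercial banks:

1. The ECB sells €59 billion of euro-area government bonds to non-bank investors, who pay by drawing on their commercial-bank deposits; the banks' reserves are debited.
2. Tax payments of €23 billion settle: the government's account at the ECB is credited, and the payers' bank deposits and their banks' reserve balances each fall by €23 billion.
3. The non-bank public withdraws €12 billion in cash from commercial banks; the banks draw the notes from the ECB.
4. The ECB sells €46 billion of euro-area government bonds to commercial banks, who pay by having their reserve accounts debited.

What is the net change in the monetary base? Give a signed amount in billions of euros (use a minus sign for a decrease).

ECB balance sheet:
  Assets:      Securities −€105B
  Liabilities: Bank reserves −€140B, Currency in circulation +€12B, Government deposits +€23B
Commercial banking system:
  Assets:      Reserves at CB −€140B, Securities +€46B
  Liabilities: Checkable deposits −€94B
Monetary base = currency + reserves: +€12B + (−€140B) = -€128 billion.

-€128 billion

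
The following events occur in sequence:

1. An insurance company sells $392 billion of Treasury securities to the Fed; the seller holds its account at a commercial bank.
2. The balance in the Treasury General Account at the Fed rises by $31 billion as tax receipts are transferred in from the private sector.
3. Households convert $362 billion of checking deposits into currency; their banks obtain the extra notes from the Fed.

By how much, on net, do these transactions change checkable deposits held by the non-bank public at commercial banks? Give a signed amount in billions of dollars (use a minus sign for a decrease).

-$1 billion

Asset purchase (from non-banks) $392 billion: non-bank counterparties' bank balances rise → +$392B.
Government account inflow $31 billion: non-bank counterparties' bank balances fall → −$31B.
Currency withdrawal $362 billion: non-bank counterparties' bank balances fall → −$362B.
Net: 392 − 31 − 362 = -$1 billion.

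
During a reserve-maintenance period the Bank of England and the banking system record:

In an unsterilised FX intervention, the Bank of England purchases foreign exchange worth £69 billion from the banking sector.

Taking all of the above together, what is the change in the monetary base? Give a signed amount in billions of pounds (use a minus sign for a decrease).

FX purchase £69 billion: Bank of England balance sheet expands → +£69B.

+£69 billion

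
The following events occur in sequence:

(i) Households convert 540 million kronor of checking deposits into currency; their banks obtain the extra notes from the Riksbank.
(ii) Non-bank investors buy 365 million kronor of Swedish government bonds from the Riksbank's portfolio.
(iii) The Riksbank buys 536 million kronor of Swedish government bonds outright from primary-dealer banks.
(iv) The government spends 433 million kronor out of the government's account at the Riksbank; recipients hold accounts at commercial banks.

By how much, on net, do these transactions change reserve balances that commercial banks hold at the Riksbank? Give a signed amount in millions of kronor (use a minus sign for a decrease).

Riksbank balance sheet:
  Assets:      Securities +171M
  Liabilities: Bank reserves +64M, Currency in circulation +540M, Government deposits −433M
Commercial banking system:
  Assets:      Reserves at CB +64M, Securities −536M
  Liabilities: Checkable deposits −472M
So the change in reserve balances that commercial banks hold at the Riksbank is +64 million.

+64 million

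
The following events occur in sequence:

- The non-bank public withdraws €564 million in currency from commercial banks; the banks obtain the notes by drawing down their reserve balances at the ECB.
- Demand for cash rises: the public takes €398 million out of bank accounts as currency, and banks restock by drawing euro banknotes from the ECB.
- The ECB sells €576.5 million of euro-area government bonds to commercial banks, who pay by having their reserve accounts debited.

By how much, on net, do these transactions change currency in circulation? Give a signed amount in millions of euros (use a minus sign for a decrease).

+€962 million

ECB balance sheet:
  Assets:      Securities −€576.5M
  Liabilities: Bank reserves −€1538.5M, Currency in circulation +€962M
So the change in currency in circulation is +€962 million.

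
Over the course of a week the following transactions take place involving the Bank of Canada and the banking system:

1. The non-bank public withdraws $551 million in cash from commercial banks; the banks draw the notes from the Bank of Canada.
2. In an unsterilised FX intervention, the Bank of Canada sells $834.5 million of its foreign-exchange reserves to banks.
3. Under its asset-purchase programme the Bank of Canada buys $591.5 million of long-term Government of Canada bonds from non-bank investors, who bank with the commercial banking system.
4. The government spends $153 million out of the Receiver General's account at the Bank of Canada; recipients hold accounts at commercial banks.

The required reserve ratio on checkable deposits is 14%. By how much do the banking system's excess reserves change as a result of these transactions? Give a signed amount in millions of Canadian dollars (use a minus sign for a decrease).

-$668.09 million

Currency withdrawal $551 million: reserves −$551M, deposits −$551M.
FX sale $834.5 million: reserves −$834.5M, deposits 0.
Asset purchase (from non-banks) $591.5 million: reserves +$591.5M, deposits +$591.5M.
Government spending $153 million: reserves +$153M, deposits +$153M.
Totals: Δreserves = −$641M, Δdeposits = +$193.5M.
Δrequired reserves = 14% × +$193.5M = +$27.09M.
Δexcess reserves = Δreserves − Δrequired = −$641M − (+$27.09M) = -$668.09 million.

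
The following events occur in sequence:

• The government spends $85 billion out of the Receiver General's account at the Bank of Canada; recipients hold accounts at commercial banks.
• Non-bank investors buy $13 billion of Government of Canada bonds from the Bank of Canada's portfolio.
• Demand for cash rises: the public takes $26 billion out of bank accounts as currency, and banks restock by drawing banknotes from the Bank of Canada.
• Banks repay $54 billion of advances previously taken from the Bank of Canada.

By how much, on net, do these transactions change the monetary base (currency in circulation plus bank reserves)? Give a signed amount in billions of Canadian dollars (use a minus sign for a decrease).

Bank of Canada balance sheet:
  Assets:      Securities −$13B, Loans to banks −$54B
  Liabilities: Bank reserves −$8B, Currency in circulation +$26B, Government deposits −$85B
Commercial banking system:
  Assets:      Reserves at CB −$8B
  Liabilities: Checkable deposits +$46B, Borrowings from CB −$54B
Monetary base = currency + reserves: +$26B + (−$8B) = +$18 billion.

+$18 billion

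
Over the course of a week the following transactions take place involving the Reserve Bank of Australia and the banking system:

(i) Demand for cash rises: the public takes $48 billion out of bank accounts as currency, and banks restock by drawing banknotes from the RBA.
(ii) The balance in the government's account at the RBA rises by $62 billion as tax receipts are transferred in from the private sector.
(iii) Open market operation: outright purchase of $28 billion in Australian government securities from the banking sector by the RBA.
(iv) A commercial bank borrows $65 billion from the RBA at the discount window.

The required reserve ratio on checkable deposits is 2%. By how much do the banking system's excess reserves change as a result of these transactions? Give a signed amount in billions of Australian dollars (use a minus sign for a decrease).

-$14.8 billion

Currency withdrawal $48 billion: reserves −$48B, deposits −$48B.
Government account inflow $62 billion: reserves −$62B, deposits −$62B.
OMO purchase (from banks) $28 billion: reserves +$28B, deposits 0.
Discount-window loan $65 billion: reserves +$65B, deposits 0.
Totals: Δreserves = −$17B, Δdeposits = −$110B.
Δrequired reserves = 2% × −$110B = −$2.2B.
Δexcess reserves = Δreserves − Δrequired = −$17B − (−$2.2B) = -$14.8 billion.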